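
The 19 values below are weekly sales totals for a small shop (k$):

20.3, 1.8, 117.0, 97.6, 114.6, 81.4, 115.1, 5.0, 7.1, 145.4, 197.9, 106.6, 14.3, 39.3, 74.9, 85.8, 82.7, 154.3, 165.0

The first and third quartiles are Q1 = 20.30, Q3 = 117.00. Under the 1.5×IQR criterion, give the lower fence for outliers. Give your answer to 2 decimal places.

-124.75

IQR = Q3 − Q1 = 117.00 − 20.30 = 96.70.
Lower fence = Q1 − 1.5·IQR = 20.30 − 145.05 = -124.75.
Upper fence = Q3 + 1.5·IQR = 117.00 + 145.05 = 262.05.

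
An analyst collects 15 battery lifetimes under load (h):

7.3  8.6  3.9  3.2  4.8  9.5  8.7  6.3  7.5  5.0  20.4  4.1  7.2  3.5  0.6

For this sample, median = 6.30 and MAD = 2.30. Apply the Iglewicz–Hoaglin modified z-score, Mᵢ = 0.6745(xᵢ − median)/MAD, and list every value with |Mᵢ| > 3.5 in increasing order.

20.4

|Mᵢ| > 3.5 ⇔ |xᵢ − 6.30| > 3.5·2.30/0.6745 = 11.93.
So outliers lie outside [-5.63, 18.23].
20.4: M = 4.13 → outlier.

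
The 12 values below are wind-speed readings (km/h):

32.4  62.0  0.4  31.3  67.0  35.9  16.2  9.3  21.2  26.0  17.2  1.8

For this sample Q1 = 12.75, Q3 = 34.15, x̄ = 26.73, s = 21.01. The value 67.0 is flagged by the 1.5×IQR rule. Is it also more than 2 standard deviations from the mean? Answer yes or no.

z = (67.0 − 26.73) / 21.01 = 1.92.
|z| = 1.92 ≤ 2.

no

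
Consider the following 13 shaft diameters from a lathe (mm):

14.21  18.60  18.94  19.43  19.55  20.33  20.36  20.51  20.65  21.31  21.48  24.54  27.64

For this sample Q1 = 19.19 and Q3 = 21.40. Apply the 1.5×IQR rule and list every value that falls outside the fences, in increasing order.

IQR = Q3 − Q1 = 21.40 − 19.19 = 2.21.
Lower fence = Q1 − 1.5·IQR = 19.19 − 3.315 = 15.875.
Upper fence = Q3 + 1.5·IQR = 21.40 + 3.315 = 24.715.
14.21 < 15.875 → outlier.
27.64 > 24.715 → outlier.
All remaining values lie within [15.875, 24.715].

14.21, 27.64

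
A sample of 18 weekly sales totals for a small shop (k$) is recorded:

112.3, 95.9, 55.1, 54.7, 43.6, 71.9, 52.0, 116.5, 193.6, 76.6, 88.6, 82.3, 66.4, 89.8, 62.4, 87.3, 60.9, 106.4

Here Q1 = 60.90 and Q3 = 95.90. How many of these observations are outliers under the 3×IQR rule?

IQR = 35.00; fences at 60.90 − 105.00 = -44.10 and 95.90 + 105.00 = 200.90.
Every value lies within the cutoffs.

0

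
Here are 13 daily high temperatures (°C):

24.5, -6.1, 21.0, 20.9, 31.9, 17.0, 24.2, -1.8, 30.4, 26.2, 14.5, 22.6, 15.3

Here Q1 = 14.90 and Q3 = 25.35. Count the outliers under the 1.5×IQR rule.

IQR = 10.45; fences at 14.90 − 15.675 = -0.775 and 25.35 + 15.675 = 41.025.
Outside the cutoffs: -6.1, -1.8.

2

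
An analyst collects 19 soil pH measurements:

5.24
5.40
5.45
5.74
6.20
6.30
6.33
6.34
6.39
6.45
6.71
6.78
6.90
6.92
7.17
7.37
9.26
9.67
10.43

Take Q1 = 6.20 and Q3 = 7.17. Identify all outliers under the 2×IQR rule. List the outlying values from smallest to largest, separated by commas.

IQR = Q3 − Q1 = 7.17 − 6.20 = 0.97.
Lower fence = Q1 − 2·IQR = 6.20 − 1.94 = 4.26.
Upper fence = Q3 + 2·IQR = 7.17 + 1.94 = 9.11.
9.26 > 9.11 → outlier.
9.67 > 9.11 → outlier.
10.43 > 9.11 → outlier.
All remaining values lie within [4.26, 9.11].

9.26, 9.67, 10.43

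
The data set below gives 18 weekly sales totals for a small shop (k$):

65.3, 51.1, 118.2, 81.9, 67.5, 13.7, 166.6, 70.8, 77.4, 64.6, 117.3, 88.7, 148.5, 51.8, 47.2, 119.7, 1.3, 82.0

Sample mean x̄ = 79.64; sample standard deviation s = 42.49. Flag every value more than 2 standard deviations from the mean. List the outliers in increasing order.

Cutoffs at x̄ ± 2s: 79.64 ± 2·42.49 = [-5.34, 164.62].
166.6: z = 2.05, |z| > 2 → outlier.
Every other value lies within [-5.34, 164.62].

166.6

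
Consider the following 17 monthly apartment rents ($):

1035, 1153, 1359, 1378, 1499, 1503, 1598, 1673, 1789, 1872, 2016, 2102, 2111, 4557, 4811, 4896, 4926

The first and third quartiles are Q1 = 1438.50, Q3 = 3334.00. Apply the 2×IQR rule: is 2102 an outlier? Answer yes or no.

no

IQR = Q3 − Q1 = 3334.00 − 1438.50 = 1895.50.
Lower fence = Q1 − 2·IQR = 1438.50 − 3791.00 = -2352.50.
Upper fence = Q3 + 2·IQR = 3334.00 + 3791.00 = 7125.00.
2102 lies within [-2352.50, 7125.00].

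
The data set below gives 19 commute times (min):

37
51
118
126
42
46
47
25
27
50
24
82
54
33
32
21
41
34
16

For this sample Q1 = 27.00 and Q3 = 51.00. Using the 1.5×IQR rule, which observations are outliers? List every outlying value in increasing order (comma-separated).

118, 126

IQR = Q3 − Q1 = 51.00 − 27.00 = 24.00.
Lower fence = Q1 − 1.5·IQR = 27.00 − 36.00 = -9.00.
Upper fence = Q3 + 1.5·IQR = 51.00 + 36.00 = 87.00.
118 > 87.00 → outlier.
126 > 87.00 → outlier.
All remaining values lie within [-9.00, 87.00].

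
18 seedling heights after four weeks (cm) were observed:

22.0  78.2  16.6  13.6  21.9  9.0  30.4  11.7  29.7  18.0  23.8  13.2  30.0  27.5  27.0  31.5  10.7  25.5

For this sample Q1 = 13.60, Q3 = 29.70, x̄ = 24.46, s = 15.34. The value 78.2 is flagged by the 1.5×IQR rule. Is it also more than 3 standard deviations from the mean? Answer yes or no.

yes

z = (78.2 − 24.46) / 15.34 = 3.50.
|z| = 3.50 > 3.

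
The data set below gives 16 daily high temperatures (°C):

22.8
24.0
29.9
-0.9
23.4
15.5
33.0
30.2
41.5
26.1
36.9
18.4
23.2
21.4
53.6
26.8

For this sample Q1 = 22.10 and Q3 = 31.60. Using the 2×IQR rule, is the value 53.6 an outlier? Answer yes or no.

IQR = Q3 − Q1 = 31.60 − 22.10 = 9.50.
Lower fence = Q1 − 2·IQR = 22.10 − 19.00 = 3.10.
Upper fence = Q3 + 2·IQR = 31.60 + 19.00 = 50.60.
53.6 lies above the upper fence.

yes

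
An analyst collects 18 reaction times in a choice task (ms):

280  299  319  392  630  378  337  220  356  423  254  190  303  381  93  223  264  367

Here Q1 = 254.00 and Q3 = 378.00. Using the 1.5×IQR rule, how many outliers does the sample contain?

1

IQR = 124.00; fences at 254.00 − 186.00 = 68.00 and 378.00 + 186.00 = 564.00.
Outside the cutoffs: 630.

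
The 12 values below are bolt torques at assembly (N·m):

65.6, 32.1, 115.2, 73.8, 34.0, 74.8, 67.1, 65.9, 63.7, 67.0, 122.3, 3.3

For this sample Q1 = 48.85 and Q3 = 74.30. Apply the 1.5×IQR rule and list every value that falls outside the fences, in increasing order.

IQR = Q3 − Q1 = 74.30 − 48.85 = 25.45.
Lower fence = Q1 − 1.5·IQR = 48.85 − 38.175 = 10.675.
Upper fence = Q3 + 1.5·IQR = 74.30 + 38.175 = 112.475.
3.3 < 10.675 → outlier.
115.2 > 112.475 → outlier.
122.3 > 112.475 → outlier.
All remaining values lie within [10.675, 112.475].

3.3, 115.2, 122.3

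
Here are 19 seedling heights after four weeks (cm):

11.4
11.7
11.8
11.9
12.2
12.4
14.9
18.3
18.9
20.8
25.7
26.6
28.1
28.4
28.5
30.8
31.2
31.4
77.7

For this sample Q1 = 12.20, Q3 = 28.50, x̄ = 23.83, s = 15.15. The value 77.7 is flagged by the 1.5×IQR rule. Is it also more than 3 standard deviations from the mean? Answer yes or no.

yes

z = (77.7 − 23.83) / 15.15 = 3.56.
|z| = 3.56 > 3.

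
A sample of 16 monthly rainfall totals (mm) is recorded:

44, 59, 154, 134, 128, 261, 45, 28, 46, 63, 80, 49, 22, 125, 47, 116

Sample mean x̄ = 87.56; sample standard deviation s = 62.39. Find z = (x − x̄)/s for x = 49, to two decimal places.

-0.62

z = (49 − 87.56) / 62.39 = -0.62.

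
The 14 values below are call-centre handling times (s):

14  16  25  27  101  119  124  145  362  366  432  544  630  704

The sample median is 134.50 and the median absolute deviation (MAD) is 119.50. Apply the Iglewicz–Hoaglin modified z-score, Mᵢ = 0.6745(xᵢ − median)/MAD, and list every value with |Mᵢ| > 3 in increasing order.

704

|Mᵢ| > 3 ⇔ |xᵢ − 134.50| > 3·119.50/0.6745 = 531.50.
So outliers lie outside [-397.00, 666.00].
704: M = 3.21 → outlier.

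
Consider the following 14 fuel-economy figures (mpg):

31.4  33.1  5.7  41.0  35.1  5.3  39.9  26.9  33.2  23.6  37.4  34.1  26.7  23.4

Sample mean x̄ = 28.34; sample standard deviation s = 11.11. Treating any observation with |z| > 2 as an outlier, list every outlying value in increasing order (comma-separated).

5.3, 5.7

Cutoffs at x̄ ± 2s: 28.34 ± 2·11.11 = [6.12, 50.56].
5.3: z = -2.07, |z| > 2 → outlier.
5.7: z = -2.04, |z| > 2 → outlier.
Every other value lies within [6.12, 50.56].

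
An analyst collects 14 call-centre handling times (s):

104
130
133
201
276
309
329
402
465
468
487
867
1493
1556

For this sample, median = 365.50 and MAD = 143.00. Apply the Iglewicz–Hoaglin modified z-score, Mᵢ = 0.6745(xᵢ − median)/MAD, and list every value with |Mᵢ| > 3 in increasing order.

1493, 1556

|Mᵢ| > 3 ⇔ |xᵢ − 365.50| > 3·143.00/0.6745 = 636.03.
So outliers lie outside [-270.53, 1001.53].
1493: M = 5.32 → outlier.
1556: M = 5.62 → outlier.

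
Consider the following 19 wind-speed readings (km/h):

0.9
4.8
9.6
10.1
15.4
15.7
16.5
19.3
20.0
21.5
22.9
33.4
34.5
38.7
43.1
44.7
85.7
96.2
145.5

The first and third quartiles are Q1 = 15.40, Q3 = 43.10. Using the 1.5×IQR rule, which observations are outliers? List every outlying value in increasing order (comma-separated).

85.7, 96.2, 145.5

IQR = Q3 − Q1 = 43.10 − 15.40 = 27.70.
Lower fence = Q1 − 1.5·IQR = 15.40 − 41.55 = -26.15.
Upper fence = Q3 + 1.5·IQR = 43.10 + 41.55 = 84.65.
85.7 > 84.65 → outlier.
96.2 > 84.65 → outlier.
145.5 > 84.65 → outlier.
All remaining values lie within [-26.15, 84.65].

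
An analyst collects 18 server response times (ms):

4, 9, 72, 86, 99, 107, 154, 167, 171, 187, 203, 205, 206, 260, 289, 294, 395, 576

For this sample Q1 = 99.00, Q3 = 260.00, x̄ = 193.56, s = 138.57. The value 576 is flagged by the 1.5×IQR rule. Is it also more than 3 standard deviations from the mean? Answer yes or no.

no

z = (576 − 193.56) / 138.57 = 2.76.
|z| = 2.76 ≤ 3.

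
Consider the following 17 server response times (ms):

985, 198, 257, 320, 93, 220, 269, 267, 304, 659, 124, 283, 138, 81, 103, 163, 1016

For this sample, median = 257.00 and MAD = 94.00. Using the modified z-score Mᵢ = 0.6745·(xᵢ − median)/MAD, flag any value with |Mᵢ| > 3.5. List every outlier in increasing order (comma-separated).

|Mᵢ| > 3.5 ⇔ |xᵢ − 257.00| > 3.5·94.00/0.6745 = 487.77.
So outliers lie outside [-230.77, 744.77].
985: M = 5.22 → outlier.
1016: M = 5.45 → outlier.

985, 1016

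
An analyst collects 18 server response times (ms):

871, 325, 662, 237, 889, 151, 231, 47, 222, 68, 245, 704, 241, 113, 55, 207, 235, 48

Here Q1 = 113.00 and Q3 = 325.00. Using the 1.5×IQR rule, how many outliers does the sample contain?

4

IQR = 212.00; fences at 113.00 − 318.00 = -205.00 and 325.00 + 318.00 = 643.00.
Outside the cutoffs: 662, 704, 871, 889.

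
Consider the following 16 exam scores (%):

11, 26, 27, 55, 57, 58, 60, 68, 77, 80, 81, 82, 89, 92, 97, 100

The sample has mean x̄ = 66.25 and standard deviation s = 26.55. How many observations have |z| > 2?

Cutoffs: x̄ ± 2s = [13.15, 119.35].
Outside the cutoffs: 11.

1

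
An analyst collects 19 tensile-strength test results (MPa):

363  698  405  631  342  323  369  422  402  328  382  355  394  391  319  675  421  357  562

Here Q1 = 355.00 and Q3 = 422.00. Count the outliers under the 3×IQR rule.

IQR = 67.00; fences at 355.00 − 201.00 = 154.00 and 422.00 + 201.00 = 623.00.
Outside the cutoffs: 631, 675, 698.

3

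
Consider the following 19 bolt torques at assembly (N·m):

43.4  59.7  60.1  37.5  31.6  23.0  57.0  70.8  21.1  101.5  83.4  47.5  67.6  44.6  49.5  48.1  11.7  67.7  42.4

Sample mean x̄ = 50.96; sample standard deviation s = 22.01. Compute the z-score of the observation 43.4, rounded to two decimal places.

z = (43.4 − 50.96) / 22.01 = -0.34.

-0.34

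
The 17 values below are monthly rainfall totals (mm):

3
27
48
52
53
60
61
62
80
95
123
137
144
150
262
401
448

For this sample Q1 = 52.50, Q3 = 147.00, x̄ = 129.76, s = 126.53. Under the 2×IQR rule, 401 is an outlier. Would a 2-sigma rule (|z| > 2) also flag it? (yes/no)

z = (401 − 129.76) / 126.53 = 2.14.
|z| = 2.14 > 2.

yes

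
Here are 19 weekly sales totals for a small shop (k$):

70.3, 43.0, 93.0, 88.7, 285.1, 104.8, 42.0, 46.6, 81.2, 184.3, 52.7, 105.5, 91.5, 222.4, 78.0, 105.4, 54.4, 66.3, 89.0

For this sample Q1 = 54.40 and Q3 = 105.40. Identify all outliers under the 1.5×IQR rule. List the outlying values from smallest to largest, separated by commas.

IQR = Q3 − Q1 = 105.40 − 54.40 = 51.00.
Lower fence = Q1 − 1.5·IQR = 54.40 − 76.50 = -22.10.
Upper fence = Q3 + 1.5·IQR = 105.40 + 76.50 = 181.90.
184.3 > 181.90 → outlier.
222.4 > 181.90 → outlier.
285.1 > 181.90 → outlier.
All remaining values lie within [-22.10, 181.90].

184.3, 222.4, 285.1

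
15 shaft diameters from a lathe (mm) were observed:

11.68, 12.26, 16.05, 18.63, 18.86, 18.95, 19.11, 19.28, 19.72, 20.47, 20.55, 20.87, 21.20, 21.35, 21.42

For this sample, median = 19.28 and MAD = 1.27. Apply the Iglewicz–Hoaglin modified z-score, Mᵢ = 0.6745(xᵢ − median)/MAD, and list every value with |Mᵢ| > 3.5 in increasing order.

|Mᵢ| > 3.5 ⇔ |xᵢ − 19.28| > 3.5·1.27/0.6745 = 6.59.
So outliers lie outside [12.69, 25.87].
11.68: M = -4.04 → outlier.
12.26: M = -3.73 → outlier.

11.68, 12.26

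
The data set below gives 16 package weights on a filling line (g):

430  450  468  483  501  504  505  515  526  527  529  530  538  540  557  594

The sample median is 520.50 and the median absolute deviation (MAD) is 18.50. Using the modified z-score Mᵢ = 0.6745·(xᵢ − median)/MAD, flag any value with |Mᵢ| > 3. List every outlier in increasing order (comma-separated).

|Mᵢ| > 3 ⇔ |xᵢ − 520.50| > 3·18.50/0.6745 = 82.28.
So outliers lie outside [438.22, 602.78].
430: M = -3.30 → outlier.

430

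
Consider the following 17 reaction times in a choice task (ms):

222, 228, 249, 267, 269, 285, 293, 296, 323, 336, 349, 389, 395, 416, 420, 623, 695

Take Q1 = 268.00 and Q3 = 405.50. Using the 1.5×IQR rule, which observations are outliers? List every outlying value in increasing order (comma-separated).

623, 695

IQR = Q3 − Q1 = 405.50 − 268.00 = 137.50.
Lower fence = Q1 − 1.5·IQR = 268.00 − 206.25 = 61.75.
Upper fence = Q3 + 1.5·IQR = 405.50 + 206.25 = 611.75.
623 > 611.75 → outlier.
695 > 611.75 → outlier.
All remaining values lie within [61.75, 611.75].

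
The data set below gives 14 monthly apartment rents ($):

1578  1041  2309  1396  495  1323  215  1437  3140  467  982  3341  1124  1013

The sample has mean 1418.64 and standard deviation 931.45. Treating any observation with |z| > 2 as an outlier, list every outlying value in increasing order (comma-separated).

3341

Cutoffs at x̄ ± 2s: 1418.64 ± 2·931.45 = [-444.26, 3281.54].
3341: z = 2.06, |z| > 2 → outlier.
Every other value lies within [-444.26, 3281.54].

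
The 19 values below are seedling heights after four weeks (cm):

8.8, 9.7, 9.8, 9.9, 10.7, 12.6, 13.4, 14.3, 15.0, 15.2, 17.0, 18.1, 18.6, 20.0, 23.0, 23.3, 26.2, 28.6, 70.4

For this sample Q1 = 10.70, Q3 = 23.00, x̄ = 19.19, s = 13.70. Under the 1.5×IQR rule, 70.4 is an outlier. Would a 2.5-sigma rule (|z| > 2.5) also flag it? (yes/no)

z = (70.4 − 19.19) / 13.70 = 3.74.
|z| = 3.74 > 2.5.

yes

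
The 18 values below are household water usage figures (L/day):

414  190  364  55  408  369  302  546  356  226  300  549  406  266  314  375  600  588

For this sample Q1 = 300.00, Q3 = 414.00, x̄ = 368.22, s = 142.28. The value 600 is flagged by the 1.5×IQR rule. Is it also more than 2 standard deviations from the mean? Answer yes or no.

z = (600 − 368.22) / 142.28 = 1.63.
|z| = 1.63 ≤ 2.

no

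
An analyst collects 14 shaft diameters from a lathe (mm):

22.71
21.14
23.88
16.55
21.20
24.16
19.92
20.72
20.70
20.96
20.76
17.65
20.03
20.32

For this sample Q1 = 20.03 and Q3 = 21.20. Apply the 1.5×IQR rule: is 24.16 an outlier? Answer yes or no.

yes

IQR = Q3 − Q1 = 21.20 − 20.03 = 1.17.
Lower fence = Q1 − 1.5·IQR = 20.03 − 1.755 = 18.275.
Upper fence = Q3 + 1.5·IQR = 21.20 + 1.755 = 22.955.
24.16 lies above the upper fence.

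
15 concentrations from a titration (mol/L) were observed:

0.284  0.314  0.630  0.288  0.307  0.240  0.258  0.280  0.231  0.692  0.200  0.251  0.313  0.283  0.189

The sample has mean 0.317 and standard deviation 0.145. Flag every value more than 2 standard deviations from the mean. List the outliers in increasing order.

0.630, 0.692

Cutoffs at x̄ ± 2s: 0.317 ± 2·0.145 = [0.027, 0.607].
0.630: z = 2.16, |z| > 2 → outlier.
0.692: z = 2.59, |z| > 2 → outlier.
Every other value lies within [0.027, 0.607].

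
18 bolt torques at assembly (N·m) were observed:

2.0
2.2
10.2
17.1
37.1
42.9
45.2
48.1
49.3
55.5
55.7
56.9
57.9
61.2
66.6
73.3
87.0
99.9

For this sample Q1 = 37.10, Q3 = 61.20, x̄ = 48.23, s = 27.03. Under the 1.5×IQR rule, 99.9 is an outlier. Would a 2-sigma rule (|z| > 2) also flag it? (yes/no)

z = (99.9 − 48.23) / 27.03 = 1.91.
|z| = 1.91 ≤ 2.

no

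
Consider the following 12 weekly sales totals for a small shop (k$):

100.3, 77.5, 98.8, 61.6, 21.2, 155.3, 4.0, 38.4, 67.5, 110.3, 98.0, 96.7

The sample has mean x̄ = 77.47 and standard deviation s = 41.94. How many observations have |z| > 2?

0

Cutoffs: x̄ ± 2s = [-6.41, 161.35].
Every value lies within the cutoffs.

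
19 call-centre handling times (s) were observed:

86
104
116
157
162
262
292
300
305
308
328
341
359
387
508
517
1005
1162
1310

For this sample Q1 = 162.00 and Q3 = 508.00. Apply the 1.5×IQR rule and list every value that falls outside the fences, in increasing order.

1162, 1310

IQR = Q3 − Q1 = 508.00 − 162.00 = 346.00.
Lower fence = Q1 − 1.5·IQR = 162.00 − 519.00 = -357.00.
Upper fence = Q3 + 1.5·IQR = 508.00 + 519.00 = 1027.00.
1162 > 1027.00 → outlier.
1310 > 1027.00 → outlier.
All remaining values lie within [-357.00, 1027.00].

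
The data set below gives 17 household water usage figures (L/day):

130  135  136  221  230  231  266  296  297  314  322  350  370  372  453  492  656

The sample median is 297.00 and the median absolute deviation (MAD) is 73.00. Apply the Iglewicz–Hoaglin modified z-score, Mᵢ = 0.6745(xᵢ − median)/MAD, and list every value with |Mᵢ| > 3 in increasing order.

656

|Mᵢ| > 3 ⇔ |xᵢ − 297.00| > 3·73.00/0.6745 = 324.68.
So outliers lie outside [-27.68, 621.68].
656: M = 3.32 → outlier.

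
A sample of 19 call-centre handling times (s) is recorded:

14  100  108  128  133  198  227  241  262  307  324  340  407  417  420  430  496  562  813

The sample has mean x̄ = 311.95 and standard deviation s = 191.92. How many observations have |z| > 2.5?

Cutoffs: x̄ ± 2.5s = [-167.85, 791.75].
Outside the cutoffs: 813.

1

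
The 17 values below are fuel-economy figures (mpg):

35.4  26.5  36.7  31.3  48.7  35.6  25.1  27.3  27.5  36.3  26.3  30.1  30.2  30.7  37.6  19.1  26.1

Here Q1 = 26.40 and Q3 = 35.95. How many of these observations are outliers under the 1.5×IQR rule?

IQR = 9.55; fences at 26.40 − 14.325 = 12.075 and 35.95 + 14.325 = 50.275.
Every value lies within the cutoffs.

0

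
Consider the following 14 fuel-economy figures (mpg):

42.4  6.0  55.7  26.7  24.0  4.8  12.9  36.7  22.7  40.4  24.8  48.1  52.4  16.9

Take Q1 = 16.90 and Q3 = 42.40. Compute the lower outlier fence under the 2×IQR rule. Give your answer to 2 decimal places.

-34.10

IQR = Q3 − Q1 = 42.40 − 16.90 = 25.50.
Lower fence = Q1 − 2·IQR = 16.90 − 51.00 = -34.10.
Upper fence = Q3 + 2·IQR = 42.40 + 51.00 = 93.40.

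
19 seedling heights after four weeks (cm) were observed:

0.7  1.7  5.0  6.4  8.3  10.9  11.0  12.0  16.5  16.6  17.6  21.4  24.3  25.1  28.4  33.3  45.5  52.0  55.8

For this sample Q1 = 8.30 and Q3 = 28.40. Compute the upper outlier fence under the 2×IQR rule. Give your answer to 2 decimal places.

68.60

IQR = Q3 − Q1 = 28.40 − 8.30 = 20.10.
Lower fence = Q1 − 2·IQR = 8.30 − 40.20 = -31.90.
Upper fence = Q3 + 2·IQR = 28.40 + 40.20 = 68.60.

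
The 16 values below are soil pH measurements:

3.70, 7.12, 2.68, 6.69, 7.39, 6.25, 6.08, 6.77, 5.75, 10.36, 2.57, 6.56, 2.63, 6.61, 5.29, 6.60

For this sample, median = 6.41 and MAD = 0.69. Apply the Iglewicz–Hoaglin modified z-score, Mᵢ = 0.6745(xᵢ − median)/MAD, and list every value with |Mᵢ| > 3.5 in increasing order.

|Mᵢ| > 3.5 ⇔ |xᵢ − 6.41| > 3.5·0.69/0.6745 = 3.58.
So outliers lie outside [2.83, 9.99].
2.57: M = -3.75 → outlier.
2.63: M = -3.70 → outlier.
2.68: M = -3.65 → outlier.
10.36: M = 3.86 → outlier.

2.57, 2.63, 2.68, 10.36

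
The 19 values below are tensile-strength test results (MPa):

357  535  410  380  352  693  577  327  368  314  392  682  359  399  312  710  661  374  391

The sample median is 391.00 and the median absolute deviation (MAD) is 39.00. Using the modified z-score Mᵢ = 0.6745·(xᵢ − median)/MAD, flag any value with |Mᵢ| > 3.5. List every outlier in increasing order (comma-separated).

|Mᵢ| > 3.5 ⇔ |xᵢ − 391.00| > 3.5·39.00/0.6745 = 202.37.
So outliers lie outside [188.63, 593.37].
661: M = 4.67 → outlier.
682: M = 5.03 → outlier.
693: M = 5.22 → outlier.
710: M = 5.52 → outlier.

661, 682, 693, 710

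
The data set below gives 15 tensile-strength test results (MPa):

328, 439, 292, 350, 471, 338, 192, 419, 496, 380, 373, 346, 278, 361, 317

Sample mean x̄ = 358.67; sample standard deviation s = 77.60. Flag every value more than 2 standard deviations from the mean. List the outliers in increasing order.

Cutoffs at x̄ ± 2s: 358.67 ± 2·77.60 = [203.47, 513.87].
192: z = -2.15, |z| > 2 → outlier.
Every other value lies within [203.47, 513.87].

192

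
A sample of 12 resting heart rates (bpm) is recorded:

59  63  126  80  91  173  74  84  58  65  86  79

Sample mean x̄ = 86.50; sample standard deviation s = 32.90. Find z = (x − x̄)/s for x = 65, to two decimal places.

z = (65 − 86.50) / 32.90 = -0.65.

-0.65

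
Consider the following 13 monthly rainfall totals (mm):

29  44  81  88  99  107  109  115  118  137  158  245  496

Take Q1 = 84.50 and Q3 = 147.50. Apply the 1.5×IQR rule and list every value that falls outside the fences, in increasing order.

IQR = Q3 − Q1 = 147.50 − 84.50 = 63.00.
Lower fence = Q1 − 1.5·IQR = 84.50 − 94.50 = -10.00.
Upper fence = Q3 + 1.5·IQR = 147.50 + 94.50 = 242.00.
245 > 242.00 → outlier.
496 > 242.00 → outlier.
All remaining values lie within [-10.00, 242.00].

245, 496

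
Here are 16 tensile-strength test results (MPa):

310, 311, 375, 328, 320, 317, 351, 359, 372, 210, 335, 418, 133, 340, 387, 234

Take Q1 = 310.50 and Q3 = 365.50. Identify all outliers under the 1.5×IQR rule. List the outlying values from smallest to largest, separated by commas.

IQR = Q3 − Q1 = 365.50 − 310.50 = 55.00.
Lower fence = Q1 − 1.5·IQR = 310.50 − 82.50 = 228.00.
Upper fence = Q3 + 1.5·IQR = 365.50 + 82.50 = 448.00.
133 < 228.00 → outlier.
210 < 228.00 → outlier.
All remaining values lie within [228.00, 448.00].

133, 210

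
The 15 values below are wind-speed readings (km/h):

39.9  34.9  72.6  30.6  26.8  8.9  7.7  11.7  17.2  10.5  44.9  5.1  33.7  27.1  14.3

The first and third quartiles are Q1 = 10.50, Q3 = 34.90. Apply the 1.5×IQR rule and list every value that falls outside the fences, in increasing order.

72.6

IQR = Q3 − Q1 = 34.90 − 10.50 = 24.40.
Lower fence = Q1 − 1.5·IQR = 10.50 − 36.60 = -26.10.
Upper fence = Q3 + 1.5·IQR = 34.90 + 36.60 = 71.50.
72.6 > 71.50 → outlier.
All remaining values lie within [-26.10, 71.50].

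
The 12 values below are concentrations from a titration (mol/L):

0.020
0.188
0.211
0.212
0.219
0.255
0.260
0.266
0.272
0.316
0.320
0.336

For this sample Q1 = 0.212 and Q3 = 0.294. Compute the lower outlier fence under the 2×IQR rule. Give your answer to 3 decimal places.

0.048

IQR = Q3 − Q1 = 0.294 − 0.212 = 0.082.
Lower fence = Q1 − 2·IQR = 0.212 − 0.164 = 0.048.
Upper fence = Q3 + 2·IQR = 0.294 + 0.164 = 0.458.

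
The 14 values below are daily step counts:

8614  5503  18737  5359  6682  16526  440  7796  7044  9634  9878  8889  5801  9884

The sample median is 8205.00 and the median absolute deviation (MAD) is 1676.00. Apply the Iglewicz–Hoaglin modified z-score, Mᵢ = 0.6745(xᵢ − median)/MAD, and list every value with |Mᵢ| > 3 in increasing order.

440, 16526, 18737

|Mᵢ| > 3 ⇔ |xᵢ − 8205.00| > 3·1676.00/0.6745 = 7454.41.
So outliers lie outside [750.59, 15659.41].
440: M = -3.12 → outlier.
16526: M = 3.35 → outlier.
18737: M = 4.24 → outlier.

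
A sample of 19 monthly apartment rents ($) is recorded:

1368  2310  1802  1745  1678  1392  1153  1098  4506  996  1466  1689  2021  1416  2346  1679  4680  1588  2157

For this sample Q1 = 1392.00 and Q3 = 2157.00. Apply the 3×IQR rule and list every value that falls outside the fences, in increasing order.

4506, 4680

IQR = Q3 − Q1 = 2157.00 − 1392.00 = 765.00.
Lower fence = Q1 − 3·IQR = 1392.00 − 2295.00 = -903.00.
Upper fence = Q3 + 3·IQR = 2157.00 + 2295.00 = 4452.00.
4506 > 4452.00 → outlier.
4680 > 4452.00 → outlier.
All remaining values lie within [-903.00, 4452.00].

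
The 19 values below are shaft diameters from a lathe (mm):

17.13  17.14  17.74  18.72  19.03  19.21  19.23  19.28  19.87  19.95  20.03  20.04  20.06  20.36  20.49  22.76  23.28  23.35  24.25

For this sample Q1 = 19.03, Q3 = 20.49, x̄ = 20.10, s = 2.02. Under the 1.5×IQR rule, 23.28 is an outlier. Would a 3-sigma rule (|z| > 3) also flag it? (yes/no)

no

z = (23.28 − 20.10) / 2.02 = 1.57.
|z| = 1.57 ≤ 3.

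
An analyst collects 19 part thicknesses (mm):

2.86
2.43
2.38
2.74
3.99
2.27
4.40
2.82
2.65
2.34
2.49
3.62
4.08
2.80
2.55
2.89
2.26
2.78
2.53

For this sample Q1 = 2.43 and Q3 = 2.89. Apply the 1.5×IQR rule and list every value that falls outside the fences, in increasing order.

IQR = Q3 − Q1 = 2.89 − 2.43 = 0.46.
Lower fence = Q1 − 1.5·IQR = 2.43 − 0.69 = 1.74.
Upper fence = Q3 + 1.5·IQR = 2.89 + 0.69 = 3.58.
3.62 > 3.58 → outlier.
3.99 > 3.58 → outlier.
4.08 > 3.58 → outlier.
4.40 > 3.58 → outlier.
All remaining values lie within [1.74, 3.58].

3.62, 3.99, 4.08, 4.40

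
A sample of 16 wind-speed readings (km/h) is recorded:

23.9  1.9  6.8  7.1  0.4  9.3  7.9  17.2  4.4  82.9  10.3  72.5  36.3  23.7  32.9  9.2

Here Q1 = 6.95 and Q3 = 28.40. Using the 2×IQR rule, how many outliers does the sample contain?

IQR = 21.45; fences at 6.95 − 42.90 = -35.95 and 28.40 + 42.90 = 71.30.
Outside the cutoffs: 72.5, 82.9.

2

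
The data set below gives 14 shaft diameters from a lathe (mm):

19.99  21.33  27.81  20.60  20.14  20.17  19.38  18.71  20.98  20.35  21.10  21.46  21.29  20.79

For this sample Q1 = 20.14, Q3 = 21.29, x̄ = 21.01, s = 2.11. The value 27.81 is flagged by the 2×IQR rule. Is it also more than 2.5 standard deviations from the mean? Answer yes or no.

yes

z = (27.81 − 21.01) / 2.11 = 3.22.
|z| = 3.22 > 2.5.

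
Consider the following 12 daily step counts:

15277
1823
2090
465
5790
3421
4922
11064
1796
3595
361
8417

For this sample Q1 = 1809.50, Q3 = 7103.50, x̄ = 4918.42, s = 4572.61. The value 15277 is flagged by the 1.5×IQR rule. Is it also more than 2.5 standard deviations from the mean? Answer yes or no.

no

z = (15277 − 4918.42) / 4572.61 = 2.27.
|z| = 2.27 ≤ 2.5.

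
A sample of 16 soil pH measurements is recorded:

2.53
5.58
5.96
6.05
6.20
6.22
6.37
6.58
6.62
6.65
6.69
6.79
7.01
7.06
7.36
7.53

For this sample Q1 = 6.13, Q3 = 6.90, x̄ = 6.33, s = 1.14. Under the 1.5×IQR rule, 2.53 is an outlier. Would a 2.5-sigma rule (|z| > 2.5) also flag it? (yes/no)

yes

z = (2.53 − 6.33) / 1.14 = -3.33.
|z| = 3.33 > 2.5.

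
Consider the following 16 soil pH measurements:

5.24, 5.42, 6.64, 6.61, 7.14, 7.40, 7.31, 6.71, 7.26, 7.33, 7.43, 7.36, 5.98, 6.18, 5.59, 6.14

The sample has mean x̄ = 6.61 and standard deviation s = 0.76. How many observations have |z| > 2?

Cutoffs: x̄ ± 2s = [5.09, 8.13].
Every value lies within the cutoffs.

0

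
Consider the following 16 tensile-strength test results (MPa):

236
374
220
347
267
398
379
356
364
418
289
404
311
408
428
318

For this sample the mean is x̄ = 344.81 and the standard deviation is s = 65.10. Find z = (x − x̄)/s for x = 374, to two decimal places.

0.45

z = (374 − 344.81) / 65.10 = 0.45.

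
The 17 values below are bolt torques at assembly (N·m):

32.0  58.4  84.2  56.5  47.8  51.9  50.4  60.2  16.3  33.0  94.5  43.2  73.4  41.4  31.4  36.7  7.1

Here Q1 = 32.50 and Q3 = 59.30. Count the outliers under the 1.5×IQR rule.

0

IQR = 26.80; fences at 32.50 − 40.20 = -7.70 and 59.30 + 40.20 = 99.50.
Every value lies within the cutoffs.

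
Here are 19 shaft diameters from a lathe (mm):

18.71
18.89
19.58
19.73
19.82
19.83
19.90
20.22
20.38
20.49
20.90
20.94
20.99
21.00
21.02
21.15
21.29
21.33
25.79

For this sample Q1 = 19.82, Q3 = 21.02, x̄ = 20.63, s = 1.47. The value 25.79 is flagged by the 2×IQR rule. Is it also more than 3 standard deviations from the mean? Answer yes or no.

yes

z = (25.79 − 20.63) / 1.47 = 3.51.
|z| = 3.51 > 3.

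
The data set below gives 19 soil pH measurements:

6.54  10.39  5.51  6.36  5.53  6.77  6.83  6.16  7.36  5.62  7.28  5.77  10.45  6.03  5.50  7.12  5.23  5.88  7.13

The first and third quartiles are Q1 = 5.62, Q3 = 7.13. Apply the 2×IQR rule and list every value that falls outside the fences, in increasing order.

10.39, 10.45

IQR = Q3 − Q1 = 7.13 − 5.62 = 1.51.
Lower fence = Q1 − 2·IQR = 5.62 − 3.02 = 2.60.
Upper fence = Q3 + 2·IQR = 7.13 + 3.02 = 10.15.
10.39 > 10.15 → outlier.
10.45 > 10.15 → outlier.
All remaining values lie within [2.60, 10.15].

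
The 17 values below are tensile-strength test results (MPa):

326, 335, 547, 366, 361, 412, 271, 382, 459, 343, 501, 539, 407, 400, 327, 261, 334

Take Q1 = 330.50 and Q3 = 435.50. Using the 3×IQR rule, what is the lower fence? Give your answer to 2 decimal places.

IQR = Q3 − Q1 = 435.50 − 330.50 = 105.00.
Lower fence = Q1 − 3·IQR = 330.50 − 315.00 = 15.50.
Upper fence = Q3 + 3·IQR = 435.50 + 315.00 = 750.50.

15.50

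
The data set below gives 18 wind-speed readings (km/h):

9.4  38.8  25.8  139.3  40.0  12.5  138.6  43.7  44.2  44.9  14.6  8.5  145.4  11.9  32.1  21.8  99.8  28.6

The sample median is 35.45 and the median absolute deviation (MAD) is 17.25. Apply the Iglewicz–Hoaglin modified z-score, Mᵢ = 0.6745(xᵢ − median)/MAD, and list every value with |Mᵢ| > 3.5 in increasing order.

|Mᵢ| > 3.5 ⇔ |xᵢ − 35.45| > 3.5·17.25/0.6745 = 89.51.
So outliers lie outside [-54.06, 124.96].
138.6: M = 4.03 → outlier.
139.3: M = 4.06 → outlier.
145.4: M = 4.30 → outlier.

138.6, 139.3, 145.4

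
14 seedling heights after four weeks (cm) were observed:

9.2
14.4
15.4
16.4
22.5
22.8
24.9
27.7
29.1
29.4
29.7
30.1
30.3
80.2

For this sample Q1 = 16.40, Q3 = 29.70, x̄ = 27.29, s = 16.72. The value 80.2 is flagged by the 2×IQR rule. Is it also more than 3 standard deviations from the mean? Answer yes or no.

yes

z = (80.2 − 27.29) / 16.72 = 3.16.
|z| = 3.16 > 3.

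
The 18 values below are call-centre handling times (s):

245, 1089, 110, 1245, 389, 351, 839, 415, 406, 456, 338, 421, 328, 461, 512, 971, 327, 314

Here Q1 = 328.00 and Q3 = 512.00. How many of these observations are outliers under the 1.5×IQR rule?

IQR = 184.00; fences at 328.00 − 276.00 = 52.00 and 512.00 + 276.00 = 788.00.
Outside the cutoffs: 839, 971, 1089, 1245.

4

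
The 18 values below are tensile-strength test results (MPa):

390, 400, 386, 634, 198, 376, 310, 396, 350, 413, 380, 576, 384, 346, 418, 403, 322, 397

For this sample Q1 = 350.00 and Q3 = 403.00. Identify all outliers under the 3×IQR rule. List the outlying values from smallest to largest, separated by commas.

576, 634

IQR = Q3 − Q1 = 403.00 − 350.00 = 53.00.
Lower fence = Q1 − 3·IQR = 350.00 − 159.00 = 191.00.
Upper fence = Q3 + 3·IQR = 403.00 + 159.00 = 562.00.
576 > 562.00 → outlier.
634 > 562.00 → outlier.
All remaining values lie within [191.00, 562.00].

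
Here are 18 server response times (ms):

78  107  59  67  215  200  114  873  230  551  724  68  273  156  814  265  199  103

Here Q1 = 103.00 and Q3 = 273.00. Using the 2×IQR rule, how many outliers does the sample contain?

IQR = 170.00; fences at 103.00 − 340.00 = -237.00 and 273.00 + 340.00 = 613.00.
Outside the cutoffs: 724, 814, 873.

3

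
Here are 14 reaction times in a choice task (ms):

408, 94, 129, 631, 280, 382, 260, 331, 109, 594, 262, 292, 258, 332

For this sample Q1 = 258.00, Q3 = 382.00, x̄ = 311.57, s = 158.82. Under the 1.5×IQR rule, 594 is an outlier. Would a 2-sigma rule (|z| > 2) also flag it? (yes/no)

no

z = (594 − 311.57) / 158.82 = 1.78.
|z| = 1.78 ≤ 2.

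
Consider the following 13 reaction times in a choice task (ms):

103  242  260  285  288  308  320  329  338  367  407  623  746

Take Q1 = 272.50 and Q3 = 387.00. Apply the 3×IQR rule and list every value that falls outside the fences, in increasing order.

IQR = Q3 − Q1 = 387.00 − 272.50 = 114.50.
Lower fence = Q1 − 3·IQR = 272.50 − 343.50 = -71.00.
Upper fence = Q3 + 3·IQR = 387.00 + 343.50 = 730.50.
746 > 730.50 → outlier.
All remaining values lie within [-71.00, 730.50].

746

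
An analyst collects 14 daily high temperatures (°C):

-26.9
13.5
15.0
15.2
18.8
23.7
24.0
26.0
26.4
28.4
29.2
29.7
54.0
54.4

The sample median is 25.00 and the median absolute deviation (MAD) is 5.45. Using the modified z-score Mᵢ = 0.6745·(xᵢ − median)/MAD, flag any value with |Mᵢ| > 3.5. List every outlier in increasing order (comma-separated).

|Mᵢ| > 3.5 ⇔ |xᵢ − 25.00| > 3.5·5.45/0.6745 = 28.28.
So outliers lie outside [-3.28, 53.28].
-26.9: M = -6.42 → outlier.
54.0: M = 3.59 → outlier.
54.4: M = 3.64 → outlier.

-26.9, 54.0, 54.4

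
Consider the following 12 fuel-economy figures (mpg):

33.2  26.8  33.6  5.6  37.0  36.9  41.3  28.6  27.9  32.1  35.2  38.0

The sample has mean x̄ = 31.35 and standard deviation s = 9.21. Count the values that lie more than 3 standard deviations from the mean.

0

Cutoffs: x̄ ± 3s = [3.72, 58.98].
Every value lies within the cutoffs.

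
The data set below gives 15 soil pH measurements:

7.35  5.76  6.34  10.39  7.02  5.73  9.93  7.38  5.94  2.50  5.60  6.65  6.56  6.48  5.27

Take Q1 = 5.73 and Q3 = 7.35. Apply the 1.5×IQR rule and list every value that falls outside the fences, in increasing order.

IQR = Q3 − Q1 = 7.35 − 5.73 = 1.62.
Lower fence = Q1 − 1.5·IQR = 5.73 − 2.43 = 3.30.
Upper fence = Q3 + 1.5·IQR = 7.35 + 2.43 = 9.78.
2.50 < 3.30 → outlier.
9.93 > 9.78 → outlier.
10.39 > 9.78 → outlier.
All remaining values lie within [3.30, 9.78].

2.50, 9.93, 10.39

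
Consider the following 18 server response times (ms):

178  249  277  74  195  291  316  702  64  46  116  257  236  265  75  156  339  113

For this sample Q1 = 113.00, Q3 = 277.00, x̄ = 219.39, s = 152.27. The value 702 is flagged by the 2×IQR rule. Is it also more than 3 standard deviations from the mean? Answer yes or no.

z = (702 − 219.39) / 152.27 = 3.17.
|z| = 3.17 > 3.

yes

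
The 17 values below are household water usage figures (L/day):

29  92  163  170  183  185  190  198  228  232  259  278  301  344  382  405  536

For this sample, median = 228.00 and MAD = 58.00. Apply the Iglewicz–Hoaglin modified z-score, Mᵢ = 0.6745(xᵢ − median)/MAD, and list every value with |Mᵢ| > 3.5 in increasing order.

536

|Mᵢ| > 3.5 ⇔ |xᵢ − 228.00| > 3.5·58.00/0.6745 = 300.96.
So outliers lie outside [-72.96, 528.96].
536: M = 3.58 → outlier.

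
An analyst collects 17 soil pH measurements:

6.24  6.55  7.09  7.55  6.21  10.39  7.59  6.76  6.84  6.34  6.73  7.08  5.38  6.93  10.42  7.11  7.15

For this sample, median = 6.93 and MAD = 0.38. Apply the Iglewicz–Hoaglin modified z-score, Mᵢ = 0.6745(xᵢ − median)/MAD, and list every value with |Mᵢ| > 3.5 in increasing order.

10.39, 10.42

|Mᵢ| > 3.5 ⇔ |xᵢ − 6.93| > 3.5·0.38/0.6745 = 1.97.
So outliers lie outside [4.96, 8.90].
10.39: M = 6.14 → outlier.
10.42: M = 6.19 → outlier.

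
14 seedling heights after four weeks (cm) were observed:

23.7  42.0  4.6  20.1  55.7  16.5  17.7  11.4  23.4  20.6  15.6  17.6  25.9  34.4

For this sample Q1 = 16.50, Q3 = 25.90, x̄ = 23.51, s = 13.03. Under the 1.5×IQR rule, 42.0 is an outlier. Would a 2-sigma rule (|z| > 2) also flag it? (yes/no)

z = (42.0 − 23.51) / 13.03 = 1.42.
|z| = 1.42 ≤ 2.

no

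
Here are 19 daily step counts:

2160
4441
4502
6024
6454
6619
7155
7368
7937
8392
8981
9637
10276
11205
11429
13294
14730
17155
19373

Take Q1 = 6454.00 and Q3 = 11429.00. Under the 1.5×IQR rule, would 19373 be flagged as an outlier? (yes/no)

yes

IQR = Q3 − Q1 = 11429.00 − 6454.00 = 4975.00.
Lower fence = Q1 − 1.5·IQR = 6454.00 − 7462.50 = -1008.50.
Upper fence = Q3 + 1.5·IQR = 11429.00 + 7462.50 = 18891.50.
19373 lies above the upper fence.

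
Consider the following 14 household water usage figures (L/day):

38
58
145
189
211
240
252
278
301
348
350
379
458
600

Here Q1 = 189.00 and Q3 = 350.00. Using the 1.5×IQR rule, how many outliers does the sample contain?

1

IQR = 161.00; fences at 189.00 − 241.50 = -52.50 and 350.00 + 241.50 = 591.50.
Outside the cutoffs: 600.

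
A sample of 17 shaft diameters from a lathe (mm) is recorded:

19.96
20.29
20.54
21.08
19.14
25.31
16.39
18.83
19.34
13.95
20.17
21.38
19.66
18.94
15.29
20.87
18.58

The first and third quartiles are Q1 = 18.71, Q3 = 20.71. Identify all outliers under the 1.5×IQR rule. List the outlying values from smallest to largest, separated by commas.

IQR = Q3 − Q1 = 20.71 − 18.71 = 2.00.
Lower fence = Q1 − 1.5·IQR = 18.71 − 3.00 = 15.71.
Upper fence = Q3 + 1.5·IQR = 20.71 + 3.00 = 23.71.
13.95 < 15.71 → outlier.
15.29 < 15.71 → outlier.
25.31 > 23.71 → outlier.
All remaining values lie within [15.71, 23.71].

13.95, 15.29, 25.31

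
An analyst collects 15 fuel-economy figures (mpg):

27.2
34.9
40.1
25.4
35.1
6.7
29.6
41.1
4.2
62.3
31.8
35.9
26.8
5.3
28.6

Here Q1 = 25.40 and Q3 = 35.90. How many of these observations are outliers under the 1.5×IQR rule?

IQR = 10.50; fences at 25.40 − 15.75 = 9.65 and 35.90 + 15.75 = 51.65.
Outside the cutoffs: 4.2, 5.3, 6.7, 62.3.

4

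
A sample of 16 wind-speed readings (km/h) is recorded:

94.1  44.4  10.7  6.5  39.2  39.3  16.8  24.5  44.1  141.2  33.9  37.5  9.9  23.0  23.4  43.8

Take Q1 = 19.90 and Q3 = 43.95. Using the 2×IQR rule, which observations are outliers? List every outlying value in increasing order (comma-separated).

94.1, 141.2

IQR = Q3 − Q1 = 43.95 − 19.90 = 24.05.
Lower fence = Q1 − 2·IQR = 19.90 − 48.10 = -28.20.
Upper fence = Q3 + 2·IQR = 43.95 + 48.10 = 92.05.
94.1 > 92.05 → outlier.
141.2 > 92.05 → outlier.
All remaining values lie within [-28.20, 92.05].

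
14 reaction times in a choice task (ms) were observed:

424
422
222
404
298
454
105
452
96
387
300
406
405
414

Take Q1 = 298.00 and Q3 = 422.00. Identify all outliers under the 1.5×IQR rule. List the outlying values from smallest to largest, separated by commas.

IQR = Q3 − Q1 = 422.00 − 298.00 = 124.00.
Lower fence = Q1 − 1.5·IQR = 298.00 − 186.00 = 112.00.
Upper fence = Q3 + 1.5·IQR = 422.00 + 186.00 = 608.00.
96 < 112.00 → outlier.
105 < 112.00 → outlier.
All remaining values lie within [112.00, 608.00].

96, 105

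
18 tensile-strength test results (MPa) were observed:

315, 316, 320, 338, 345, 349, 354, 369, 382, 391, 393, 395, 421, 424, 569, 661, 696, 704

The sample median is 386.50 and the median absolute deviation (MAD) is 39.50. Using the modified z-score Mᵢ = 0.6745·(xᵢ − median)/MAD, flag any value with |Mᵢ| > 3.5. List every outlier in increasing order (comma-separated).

|Mᵢ| > 3.5 ⇔ |xᵢ − 386.50| > 3.5·39.50/0.6745 = 204.97.
So outliers lie outside [181.53, 591.47].
661: M = 4.69 → outlier.
696: M = 5.29 → outlier.
704: M = 5.42 → outlier.

661, 696, 704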